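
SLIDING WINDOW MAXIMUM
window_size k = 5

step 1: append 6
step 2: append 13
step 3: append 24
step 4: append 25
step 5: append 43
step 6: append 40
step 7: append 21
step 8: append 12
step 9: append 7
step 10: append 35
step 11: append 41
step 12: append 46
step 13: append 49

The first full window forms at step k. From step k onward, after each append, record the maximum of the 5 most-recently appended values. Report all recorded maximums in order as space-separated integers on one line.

step 1: append 6 -> window=[6] (not full yet)
step 2: append 13 -> window=[6, 13] (not full yet)
step 3: append 24 -> window=[6, 13, 24] (not full yet)
step 4: append 25 -> window=[6, 13, 24, 25] (not full yet)
step 5: append 43 -> window=[6, 13, 24, 25, 43] -> max=43
step 6: append 40 -> window=[13, 24, 25, 43, 40] -> max=43
step 7: append 21 -> window=[24, 25, 43, 40, 21] -> max=43
step 8: append 12 -> window=[25, 43, 40, 21, 12] -> max=43
step 9: append 7 -> window=[43, 40, 21, 12, 7] -> max=43
step 10: append 35 -> window=[40, 21, 12, 7, 35] -> max=40
step 11: append 41 -> window=[21, 12, 7, 35, 41] -> max=41
step 12: append 46 -> window=[12, 7, 35, 41, 46] -> max=46
step 13: append 49 -> window=[7, 35, 41, 46, 49] -> max=49

Answer: 43 43 43 43 43 40 41 46 49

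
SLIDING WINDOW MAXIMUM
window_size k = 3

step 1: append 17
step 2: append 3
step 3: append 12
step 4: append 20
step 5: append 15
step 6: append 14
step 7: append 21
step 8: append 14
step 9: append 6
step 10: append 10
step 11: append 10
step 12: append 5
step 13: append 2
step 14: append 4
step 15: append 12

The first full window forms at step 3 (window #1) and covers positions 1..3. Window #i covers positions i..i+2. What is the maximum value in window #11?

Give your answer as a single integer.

Answer: 10

Derivation:
step 1: append 17 -> window=[17] (not full yet)
step 2: append 3 -> window=[17, 3] (not full yet)
step 3: append 12 -> window=[17, 3, 12] -> max=17
step 4: append 20 -> window=[3, 12, 20] -> max=20
step 5: append 15 -> window=[12, 20, 15] -> max=20
step 6: append 14 -> window=[20, 15, 14] -> max=20
step 7: append 21 -> window=[15, 14, 21] -> max=21
step 8: append 14 -> window=[14, 21, 14] -> max=21
step 9: append 6 -> window=[21, 14, 6] -> max=21
step 10: append 10 -> window=[14, 6, 10] -> max=14
step 11: append 10 -> window=[6, 10, 10] -> max=10
step 12: append 5 -> window=[10, 10, 5] -> max=10
step 13: append 2 -> window=[10, 5, 2] -> max=10
Window #11 max = 10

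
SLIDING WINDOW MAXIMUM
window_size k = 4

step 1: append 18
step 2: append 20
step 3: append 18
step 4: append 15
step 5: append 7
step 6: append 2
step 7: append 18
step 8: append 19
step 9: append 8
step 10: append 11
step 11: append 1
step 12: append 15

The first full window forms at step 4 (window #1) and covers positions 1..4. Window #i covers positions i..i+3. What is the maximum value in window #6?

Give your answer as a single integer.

step 1: append 18 -> window=[18] (not full yet)
step 2: append 20 -> window=[18, 20] (not full yet)
step 3: append 18 -> window=[18, 20, 18] (not full yet)
step 4: append 15 -> window=[18, 20, 18, 15] -> max=20
step 5: append 7 -> window=[20, 18, 15, 7] -> max=20
step 6: append 2 -> window=[18, 15, 7, 2] -> max=18
step 7: append 18 -> window=[15, 7, 2, 18] -> max=18
step 8: append 19 -> window=[7, 2, 18, 19] -> max=19
step 9: append 8 -> window=[2, 18, 19, 8] -> max=19
Window #6 max = 19

Answer: 19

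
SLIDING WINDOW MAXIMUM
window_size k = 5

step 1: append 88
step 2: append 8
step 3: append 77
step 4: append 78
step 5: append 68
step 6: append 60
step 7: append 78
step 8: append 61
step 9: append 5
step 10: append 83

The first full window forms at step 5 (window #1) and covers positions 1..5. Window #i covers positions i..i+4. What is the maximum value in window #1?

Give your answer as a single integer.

step 1: append 88 -> window=[88] (not full yet)
step 2: append 8 -> window=[88, 8] (not full yet)
step 3: append 77 -> window=[88, 8, 77] (not full yet)
step 4: append 78 -> window=[88, 8, 77, 78] (not full yet)
step 5: append 68 -> window=[88, 8, 77, 78, 68] -> max=88
Window #1 max = 88

Answer: 88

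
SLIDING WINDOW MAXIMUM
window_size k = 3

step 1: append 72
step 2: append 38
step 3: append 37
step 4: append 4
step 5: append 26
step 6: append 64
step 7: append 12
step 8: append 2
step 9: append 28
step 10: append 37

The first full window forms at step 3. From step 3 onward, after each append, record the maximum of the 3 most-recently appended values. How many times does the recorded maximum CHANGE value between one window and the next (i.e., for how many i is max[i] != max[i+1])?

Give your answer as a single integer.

Answer: 5

Derivation:
step 1: append 72 -> window=[72] (not full yet)
step 2: append 38 -> window=[72, 38] (not full yet)
step 3: append 37 -> window=[72, 38, 37] -> max=72
step 4: append 4 -> window=[38, 37, 4] -> max=38
step 5: append 26 -> window=[37, 4, 26] -> max=37
step 6: append 64 -> window=[4, 26, 64] -> max=64
step 7: append 12 -> window=[26, 64, 12] -> max=64
step 8: append 2 -> window=[64, 12, 2] -> max=64
step 9: append 28 -> window=[12, 2, 28] -> max=28
step 10: append 37 -> window=[2, 28, 37] -> max=37
Recorded maximums: 72 38 37 64 64 64 28 37
Changes between consecutive maximums: 5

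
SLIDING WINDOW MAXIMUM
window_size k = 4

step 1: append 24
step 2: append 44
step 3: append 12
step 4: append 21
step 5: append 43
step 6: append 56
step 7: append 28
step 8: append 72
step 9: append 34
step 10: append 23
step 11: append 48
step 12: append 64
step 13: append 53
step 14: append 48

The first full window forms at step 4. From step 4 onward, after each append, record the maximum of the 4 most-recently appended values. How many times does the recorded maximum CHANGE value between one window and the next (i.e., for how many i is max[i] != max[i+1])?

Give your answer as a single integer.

step 1: append 24 -> window=[24] (not full yet)
step 2: append 44 -> window=[24, 44] (not full yet)
step 3: append 12 -> window=[24, 44, 12] (not full yet)
step 4: append 21 -> window=[24, 44, 12, 21] -> max=44
step 5: append 43 -> window=[44, 12, 21, 43] -> max=44
step 6: append 56 -> window=[12, 21, 43, 56] -> max=56
step 7: append 28 -> window=[21, 43, 56, 28] -> max=56
step 8: append 72 -> window=[43, 56, 28, 72] -> max=72
step 9: append 34 -> window=[56, 28, 72, 34] -> max=72
step 10: append 23 -> window=[28, 72, 34, 23] -> max=72
step 11: append 48 -> window=[72, 34, 23, 48] -> max=72
step 12: append 64 -> window=[34, 23, 48, 64] -> max=64
step 13: append 53 -> window=[23, 48, 64, 53] -> max=64
step 14: append 48 -> window=[48, 64, 53, 48] -> max=64
Recorded maximums: 44 44 56 56 72 72 72 72 64 64 64
Changes between consecutive maximums: 3

Answer: 3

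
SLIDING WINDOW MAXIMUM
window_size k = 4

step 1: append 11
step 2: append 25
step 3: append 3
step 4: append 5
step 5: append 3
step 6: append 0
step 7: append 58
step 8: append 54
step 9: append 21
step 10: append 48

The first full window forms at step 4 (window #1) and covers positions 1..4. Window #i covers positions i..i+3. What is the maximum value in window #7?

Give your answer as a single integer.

step 1: append 11 -> window=[11] (not full yet)
step 2: append 25 -> window=[11, 25] (not full yet)
step 3: append 3 -> window=[11, 25, 3] (not full yet)
step 4: append 5 -> window=[11, 25, 3, 5] -> max=25
step 5: append 3 -> window=[25, 3, 5, 3] -> max=25
step 6: append 0 -> window=[3, 5, 3, 0] -> max=5
step 7: append 58 -> window=[5, 3, 0, 58] -> max=58
step 8: append 54 -> window=[3, 0, 58, 54] -> max=58
step 9: append 21 -> window=[0, 58, 54, 21] -> max=58
step 10: append 48 -> window=[58, 54, 21, 48] -> max=58
Window #7 max = 58

Answer: 58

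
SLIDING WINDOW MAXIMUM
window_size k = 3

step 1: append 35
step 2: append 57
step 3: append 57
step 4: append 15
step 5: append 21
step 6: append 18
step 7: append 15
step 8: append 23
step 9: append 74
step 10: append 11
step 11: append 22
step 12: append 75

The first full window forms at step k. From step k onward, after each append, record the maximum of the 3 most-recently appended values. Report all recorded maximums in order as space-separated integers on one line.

step 1: append 35 -> window=[35] (not full yet)
step 2: append 57 -> window=[35, 57] (not full yet)
step 3: append 57 -> window=[35, 57, 57] -> max=57
step 4: append 15 -> window=[57, 57, 15] -> max=57
step 5: append 21 -> window=[57, 15, 21] -> max=57
step 6: append 18 -> window=[15, 21, 18] -> max=21
step 7: append 15 -> window=[21, 18, 15] -> max=21
step 8: append 23 -> window=[18, 15, 23] -> max=23
step 9: append 74 -> window=[15, 23, 74] -> max=74
step 10: append 11 -> window=[23, 74, 11] -> max=74
step 11: append 22 -> window=[74, 11, 22] -> max=74
step 12: append 75 -> window=[11, 22, 75] -> max=75

Answer: 57 57 57 21 21 23 74 74 74 75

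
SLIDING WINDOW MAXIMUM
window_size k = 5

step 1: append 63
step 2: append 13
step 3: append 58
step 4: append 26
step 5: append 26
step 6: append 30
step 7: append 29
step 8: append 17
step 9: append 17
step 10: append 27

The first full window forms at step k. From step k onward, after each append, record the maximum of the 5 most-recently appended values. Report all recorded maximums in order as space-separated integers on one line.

step 1: append 63 -> window=[63] (not full yet)
step 2: append 13 -> window=[63, 13] (not full yet)
step 3: append 58 -> window=[63, 13, 58] (not full yet)
step 4: append 26 -> window=[63, 13, 58, 26] (not full yet)
step 5: append 26 -> window=[63, 13, 58, 26, 26] -> max=63
step 6: append 30 -> window=[13, 58, 26, 26, 30] -> max=58
step 7: append 29 -> window=[58, 26, 26, 30, 29] -> max=58
step 8: append 17 -> window=[26, 26, 30, 29, 17] -> max=30
step 9: append 17 -> window=[26, 30, 29, 17, 17] -> max=30
step 10: append 27 -> window=[30, 29, 17, 17, 27] -> max=30

Answer: 63 58 58 30 30 30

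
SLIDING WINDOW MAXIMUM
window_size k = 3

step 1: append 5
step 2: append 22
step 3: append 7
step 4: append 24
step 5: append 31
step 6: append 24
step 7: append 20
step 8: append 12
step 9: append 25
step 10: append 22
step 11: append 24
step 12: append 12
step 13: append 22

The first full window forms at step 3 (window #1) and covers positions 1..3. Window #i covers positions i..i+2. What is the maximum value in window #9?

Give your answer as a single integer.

step 1: append 5 -> window=[5] (not full yet)
step 2: append 22 -> window=[5, 22] (not full yet)
step 3: append 7 -> window=[5, 22, 7] -> max=22
step 4: append 24 -> window=[22, 7, 24] -> max=24
step 5: append 31 -> window=[7, 24, 31] -> max=31
step 6: append 24 -> window=[24, 31, 24] -> max=31
step 7: append 20 -> window=[31, 24, 20] -> max=31
step 8: append 12 -> window=[24, 20, 12] -> max=24
step 9: append 25 -> window=[20, 12, 25] -> max=25
step 10: append 22 -> window=[12, 25, 22] -> max=25
step 11: append 24 -> window=[25, 22, 24] -> max=25
Window #9 max = 25

Answer: 25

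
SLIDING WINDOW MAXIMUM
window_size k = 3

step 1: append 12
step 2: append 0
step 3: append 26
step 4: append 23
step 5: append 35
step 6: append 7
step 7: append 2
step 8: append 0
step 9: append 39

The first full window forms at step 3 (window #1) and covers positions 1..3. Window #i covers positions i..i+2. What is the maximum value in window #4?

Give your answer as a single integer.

Answer: 35

Derivation:
step 1: append 12 -> window=[12] (not full yet)
step 2: append 0 -> window=[12, 0] (not full yet)
step 3: append 26 -> window=[12, 0, 26] -> max=26
step 4: append 23 -> window=[0, 26, 23] -> max=26
step 5: append 35 -> window=[26, 23, 35] -> max=35
step 6: append 7 -> window=[23, 35, 7] -> max=35
Window #4 max = 35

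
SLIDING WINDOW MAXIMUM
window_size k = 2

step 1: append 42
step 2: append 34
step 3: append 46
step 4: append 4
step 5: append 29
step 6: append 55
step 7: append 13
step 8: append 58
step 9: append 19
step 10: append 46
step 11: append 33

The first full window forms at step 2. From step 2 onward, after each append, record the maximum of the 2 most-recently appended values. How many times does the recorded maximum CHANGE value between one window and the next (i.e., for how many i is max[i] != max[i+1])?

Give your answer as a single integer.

Answer: 5

Derivation:
step 1: append 42 -> window=[42] (not full yet)
step 2: append 34 -> window=[42, 34] -> max=42
step 3: append 46 -> window=[34, 46] -> max=46
step 4: append 4 -> window=[46, 4] -> max=46
step 5: append 29 -> window=[4, 29] -> max=29
step 6: append 55 -> window=[29, 55] -> max=55
step 7: append 13 -> window=[55, 13] -> max=55
step 8: append 58 -> window=[13, 58] -> max=58
step 9: append 19 -> window=[58, 19] -> max=58
step 10: append 46 -> window=[19, 46] -> max=46
step 11: append 33 -> window=[46, 33] -> max=46
Recorded maximums: 42 46 46 29 55 55 58 58 46 46
Changes between consecutive maximums: 5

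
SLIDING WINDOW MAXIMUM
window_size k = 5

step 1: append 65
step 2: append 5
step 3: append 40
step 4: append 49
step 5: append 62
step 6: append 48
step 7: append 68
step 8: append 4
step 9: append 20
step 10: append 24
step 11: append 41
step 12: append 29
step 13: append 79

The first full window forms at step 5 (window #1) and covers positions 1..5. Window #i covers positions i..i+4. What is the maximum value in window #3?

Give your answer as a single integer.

step 1: append 65 -> window=[65] (not full yet)
step 2: append 5 -> window=[65, 5] (not full yet)
step 3: append 40 -> window=[65, 5, 40] (not full yet)
step 4: append 49 -> window=[65, 5, 40, 49] (not full yet)
step 5: append 62 -> window=[65, 5, 40, 49, 62] -> max=65
step 6: append 48 -> window=[5, 40, 49, 62, 48] -> max=62
step 7: append 68 -> window=[40, 49, 62, 48, 68] -> max=68
Window #3 max = 68

Answer: 68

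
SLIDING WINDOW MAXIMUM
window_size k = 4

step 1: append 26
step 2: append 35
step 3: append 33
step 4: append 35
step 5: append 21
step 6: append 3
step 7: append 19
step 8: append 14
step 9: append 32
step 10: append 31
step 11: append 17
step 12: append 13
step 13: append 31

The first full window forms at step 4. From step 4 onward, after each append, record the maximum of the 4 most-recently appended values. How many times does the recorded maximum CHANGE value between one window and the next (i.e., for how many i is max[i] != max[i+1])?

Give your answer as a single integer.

Answer: 3

Derivation:
step 1: append 26 -> window=[26] (not full yet)
step 2: append 35 -> window=[26, 35] (not full yet)
step 3: append 33 -> window=[26, 35, 33] (not full yet)
step 4: append 35 -> window=[26, 35, 33, 35] -> max=35
step 5: append 21 -> window=[35, 33, 35, 21] -> max=35
step 6: append 3 -> window=[33, 35, 21, 3] -> max=35
step 7: append 19 -> window=[35, 21, 3, 19] -> max=35
step 8: append 14 -> window=[21, 3, 19, 14] -> max=21
step 9: append 32 -> window=[3, 19, 14, 32] -> max=32
step 10: append 31 -> window=[19, 14, 32, 31] -> max=32
step 11: append 17 -> window=[14, 32, 31, 17] -> max=32
step 12: append 13 -> window=[32, 31, 17, 13] -> max=32
step 13: append 31 -> window=[31, 17, 13, 31] -> max=31
Recorded maximums: 35 35 35 35 21 32 32 32 32 31
Changes between consecutive maximums: 3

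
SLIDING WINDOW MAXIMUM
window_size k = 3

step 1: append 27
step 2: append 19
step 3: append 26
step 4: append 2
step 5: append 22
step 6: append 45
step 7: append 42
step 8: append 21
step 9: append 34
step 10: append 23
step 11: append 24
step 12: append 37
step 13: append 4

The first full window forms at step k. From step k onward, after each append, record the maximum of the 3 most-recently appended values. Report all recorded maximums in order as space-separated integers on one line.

step 1: append 27 -> window=[27] (not full yet)
step 2: append 19 -> window=[27, 19] (not full yet)
step 3: append 26 -> window=[27, 19, 26] -> max=27
step 4: append 2 -> window=[19, 26, 2] -> max=26
step 5: append 22 -> window=[26, 2, 22] -> max=26
step 6: append 45 -> window=[2, 22, 45] -> max=45
step 7: append 42 -> window=[22, 45, 42] -> max=45
step 8: append 21 -> window=[45, 42, 21] -> max=45
step 9: append 34 -> window=[42, 21, 34] -> max=42
step 10: append 23 -> window=[21, 34, 23] -> max=34
step 11: append 24 -> window=[34, 23, 24] -> max=34
step 12: append 37 -> window=[23, 24, 37] -> max=37
step 13: append 4 -> window=[24, 37, 4] -> max=37

Answer: 27 26 26 45 45 45 42 34 34 37 37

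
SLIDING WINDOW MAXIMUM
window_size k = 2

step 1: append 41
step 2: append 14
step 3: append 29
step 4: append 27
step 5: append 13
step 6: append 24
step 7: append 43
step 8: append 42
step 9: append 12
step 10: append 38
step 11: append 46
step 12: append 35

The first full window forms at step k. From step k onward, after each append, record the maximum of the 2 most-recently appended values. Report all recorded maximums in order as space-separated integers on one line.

Answer: 41 29 29 27 24 43 43 42 38 46 46

Derivation:
step 1: append 41 -> window=[41] (not full yet)
step 2: append 14 -> window=[41, 14] -> max=41
step 3: append 29 -> window=[14, 29] -> max=29
step 4: append 27 -> window=[29, 27] -> max=29
step 5: append 13 -> window=[27, 13] -> max=27
step 6: append 24 -> window=[13, 24] -> max=24
step 7: append 43 -> window=[24, 43] -> max=43
step 8: append 42 -> window=[43, 42] -> max=43
step 9: append 12 -> window=[42, 12] -> max=42
step 10: append 38 -> window=[12, 38] -> max=38
step 11: append 46 -> window=[38, 46] -> max=46
step 12: append 35 -> window=[46, 35] -> max=46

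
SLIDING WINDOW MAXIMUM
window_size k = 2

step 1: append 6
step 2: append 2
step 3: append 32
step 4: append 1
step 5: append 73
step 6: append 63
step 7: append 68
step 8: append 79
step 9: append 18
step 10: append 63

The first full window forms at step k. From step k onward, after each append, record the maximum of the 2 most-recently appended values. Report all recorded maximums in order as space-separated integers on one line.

Answer: 6 32 32 73 73 68 79 79 63

Derivation:
step 1: append 6 -> window=[6] (not full yet)
step 2: append 2 -> window=[6, 2] -> max=6
step 3: append 32 -> window=[2, 32] -> max=32
step 4: append 1 -> window=[32, 1] -> max=32
step 5: append 73 -> window=[1, 73] -> max=73
step 6: append 63 -> window=[73, 63] -> max=73
step 7: append 68 -> window=[63, 68] -> max=68
step 8: append 79 -> window=[68, 79] -> max=79
step 9: append 18 -> window=[79, 18] -> max=79
step 10: append 63 -> window=[18, 63] -> max=63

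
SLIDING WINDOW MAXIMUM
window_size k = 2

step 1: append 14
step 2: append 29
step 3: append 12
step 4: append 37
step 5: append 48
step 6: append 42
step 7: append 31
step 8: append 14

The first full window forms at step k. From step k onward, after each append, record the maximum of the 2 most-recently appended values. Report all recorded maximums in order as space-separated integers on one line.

step 1: append 14 -> window=[14] (not full yet)
step 2: append 29 -> window=[14, 29] -> max=29
step 3: append 12 -> window=[29, 12] -> max=29
step 4: append 37 -> window=[12, 37] -> max=37
step 5: append 48 -> window=[37, 48] -> max=48
step 6: append 42 -> window=[48, 42] -> max=48
step 7: append 31 -> window=[42, 31] -> max=42
step 8: append 14 -> window=[31, 14] -> max=31

Answer: 29 29 37 48 48 42 31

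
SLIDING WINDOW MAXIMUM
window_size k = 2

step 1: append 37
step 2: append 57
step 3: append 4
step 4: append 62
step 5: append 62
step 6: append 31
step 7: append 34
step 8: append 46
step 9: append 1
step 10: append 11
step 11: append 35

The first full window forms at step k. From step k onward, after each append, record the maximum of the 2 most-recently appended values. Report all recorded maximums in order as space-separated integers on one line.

step 1: append 37 -> window=[37] (not full yet)
step 2: append 57 -> window=[37, 57] -> max=57
step 3: append 4 -> window=[57, 4] -> max=57
step 4: append 62 -> window=[4, 62] -> max=62
step 5: append 62 -> window=[62, 62] -> max=62
step 6: append 31 -> window=[62, 31] -> max=62
step 7: append 34 -> window=[31, 34] -> max=34
step 8: append 46 -> window=[34, 46] -> max=46
step 9: append 1 -> window=[46, 1] -> max=46
step 10: append 11 -> window=[1, 11] -> max=11
step 11: append 35 -> window=[11, 35] -> max=35

Answer: 57 57 62 62 62 34 46 46 11 35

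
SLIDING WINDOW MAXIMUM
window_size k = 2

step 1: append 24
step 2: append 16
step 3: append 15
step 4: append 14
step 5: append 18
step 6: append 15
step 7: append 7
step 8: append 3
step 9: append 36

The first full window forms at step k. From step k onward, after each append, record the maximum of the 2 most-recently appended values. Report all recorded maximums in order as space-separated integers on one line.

Answer: 24 16 15 18 18 15 7 36

Derivation:
step 1: append 24 -> window=[24] (not full yet)
step 2: append 16 -> window=[24, 16] -> max=24
step 3: append 15 -> window=[16, 15] -> max=16
step 4: append 14 -> window=[15, 14] -> max=15
step 5: append 18 -> window=[14, 18] -> max=18
step 6: append 15 -> window=[18, 15] -> max=18
step 7: append 7 -> window=[15, 7] -> max=15
step 8: append 3 -> window=[7, 3] -> max=7
step 9: append 36 -> window=[3, 36] -> max=36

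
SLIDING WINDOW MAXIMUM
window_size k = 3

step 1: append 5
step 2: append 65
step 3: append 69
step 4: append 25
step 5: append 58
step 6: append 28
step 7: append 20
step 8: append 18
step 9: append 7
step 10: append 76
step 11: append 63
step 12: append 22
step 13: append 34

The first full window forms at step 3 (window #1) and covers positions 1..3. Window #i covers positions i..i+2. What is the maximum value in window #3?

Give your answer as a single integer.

Answer: 69

Derivation:
step 1: append 5 -> window=[5] (not full yet)
step 2: append 65 -> window=[5, 65] (not full yet)
step 3: append 69 -> window=[5, 65, 69] -> max=69
step 4: append 25 -> window=[65, 69, 25] -> max=69
step 5: append 58 -> window=[69, 25, 58] -> max=69
Window #3 max = 69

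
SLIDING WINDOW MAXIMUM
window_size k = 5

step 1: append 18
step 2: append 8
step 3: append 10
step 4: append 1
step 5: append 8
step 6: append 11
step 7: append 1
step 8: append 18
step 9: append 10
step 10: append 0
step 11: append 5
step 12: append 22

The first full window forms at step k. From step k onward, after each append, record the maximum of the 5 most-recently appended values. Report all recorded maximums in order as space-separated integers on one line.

Answer: 18 11 11 18 18 18 18 22

Derivation:
step 1: append 18 -> window=[18] (not full yet)
step 2: append 8 -> window=[18, 8] (not full yet)
step 3: append 10 -> window=[18, 8, 10] (not full yet)
step 4: append 1 -> window=[18, 8, 10, 1] (not full yet)
step 5: append 8 -> window=[18, 8, 10, 1, 8] -> max=18
step 6: append 11 -> window=[8, 10, 1, 8, 11] -> max=11
step 7: append 1 -> window=[10, 1, 8, 11, 1] -> max=11
step 8: append 18 -> window=[1, 8, 11, 1, 18] -> max=18
step 9: append 10 -> window=[8, 11, 1, 18, 10] -> max=18
step 10: append 0 -> window=[11, 1, 18, 10, 0] -> max=18
step 11: append 5 -> window=[1, 18, 10, 0, 5] -> max=18
step 12: append 22 -> window=[18, 10, 0, 5, 22] -> max=22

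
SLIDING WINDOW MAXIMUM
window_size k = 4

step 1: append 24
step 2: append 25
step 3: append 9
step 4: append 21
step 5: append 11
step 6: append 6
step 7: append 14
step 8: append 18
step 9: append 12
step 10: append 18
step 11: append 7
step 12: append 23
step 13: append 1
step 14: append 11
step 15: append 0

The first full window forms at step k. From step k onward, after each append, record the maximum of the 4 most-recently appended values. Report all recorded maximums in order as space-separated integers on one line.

Answer: 25 25 21 21 18 18 18 18 23 23 23 23

Derivation:
step 1: append 24 -> window=[24] (not full yet)
step 2: append 25 -> window=[24, 25] (not full yet)
step 3: append 9 -> window=[24, 25, 9] (not full yet)
step 4: append 21 -> window=[24, 25, 9, 21] -> max=25
step 5: append 11 -> window=[25, 9, 21, 11] -> max=25
step 6: append 6 -> window=[9, 21, 11, 6] -> max=21
step 7: append 14 -> window=[21, 11, 6, 14] -> max=21
step 8: append 18 -> window=[11, 6, 14, 18] -> max=18
step 9: append 12 -> window=[6, 14, 18, 12] -> max=18
step 10: append 18 -> window=[14, 18, 12, 18] -> max=18
step 11: append 7 -> window=[18, 12, 18, 7] -> max=18
step 12: append 23 -> window=[12, 18, 7, 23] -> max=23
step 13: append 1 -> window=[18, 7, 23, 1] -> max=23
step 14: append 11 -> window=[7, 23, 1, 11] -> max=23
step 15: append 0 -> window=[23, 1, 11, 0] -> max=23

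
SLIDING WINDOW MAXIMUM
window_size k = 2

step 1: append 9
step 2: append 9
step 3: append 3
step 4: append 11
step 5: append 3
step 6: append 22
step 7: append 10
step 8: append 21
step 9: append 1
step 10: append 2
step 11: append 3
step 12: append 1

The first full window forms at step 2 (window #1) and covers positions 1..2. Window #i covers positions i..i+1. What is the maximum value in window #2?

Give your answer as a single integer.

step 1: append 9 -> window=[9] (not full yet)
step 2: append 9 -> window=[9, 9] -> max=9
step 3: append 3 -> window=[9, 3] -> max=9
Window #2 max = 9

Answer: 9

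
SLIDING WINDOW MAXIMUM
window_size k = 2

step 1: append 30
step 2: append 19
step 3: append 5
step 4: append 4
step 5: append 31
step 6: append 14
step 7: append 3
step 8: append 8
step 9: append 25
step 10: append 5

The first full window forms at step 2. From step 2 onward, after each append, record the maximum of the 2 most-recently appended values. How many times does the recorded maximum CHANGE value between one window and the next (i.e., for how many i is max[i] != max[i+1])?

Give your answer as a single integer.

step 1: append 30 -> window=[30] (not full yet)
step 2: append 19 -> window=[30, 19] -> max=30
step 3: append 5 -> window=[19, 5] -> max=19
step 4: append 4 -> window=[5, 4] -> max=5
step 5: append 31 -> window=[4, 31] -> max=31
step 6: append 14 -> window=[31, 14] -> max=31
step 7: append 3 -> window=[14, 3] -> max=14
step 8: append 8 -> window=[3, 8] -> max=8
step 9: append 25 -> window=[8, 25] -> max=25
step 10: append 5 -> window=[25, 5] -> max=25
Recorded maximums: 30 19 5 31 31 14 8 25 25
Changes between consecutive maximums: 6

Answer: 6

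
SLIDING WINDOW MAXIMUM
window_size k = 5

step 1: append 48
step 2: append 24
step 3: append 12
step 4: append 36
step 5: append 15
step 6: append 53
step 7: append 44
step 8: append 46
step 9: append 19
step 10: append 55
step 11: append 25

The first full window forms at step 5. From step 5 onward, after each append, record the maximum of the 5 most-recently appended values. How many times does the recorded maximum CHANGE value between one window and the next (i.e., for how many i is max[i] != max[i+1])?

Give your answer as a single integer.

step 1: append 48 -> window=[48] (not full yet)
step 2: append 24 -> window=[48, 24] (not full yet)
step 3: append 12 -> window=[48, 24, 12] (not full yet)
step 4: append 36 -> window=[48, 24, 12, 36] (not full yet)
step 5: append 15 -> window=[48, 24, 12, 36, 15] -> max=48
step 6: append 53 -> window=[24, 12, 36, 15, 53] -> max=53
step 7: append 44 -> window=[12, 36, 15, 53, 44] -> max=53
step 8: append 46 -> window=[36, 15, 53, 44, 46] -> max=53
step 9: append 19 -> window=[15, 53, 44, 46, 19] -> max=53
step 10: append 55 -> window=[53, 44, 46, 19, 55] -> max=55
step 11: append 25 -> window=[44, 46, 19, 55, 25] -> max=55
Recorded maximums: 48 53 53 53 53 55 55
Changes between consecutive maximums: 2

Answer: 2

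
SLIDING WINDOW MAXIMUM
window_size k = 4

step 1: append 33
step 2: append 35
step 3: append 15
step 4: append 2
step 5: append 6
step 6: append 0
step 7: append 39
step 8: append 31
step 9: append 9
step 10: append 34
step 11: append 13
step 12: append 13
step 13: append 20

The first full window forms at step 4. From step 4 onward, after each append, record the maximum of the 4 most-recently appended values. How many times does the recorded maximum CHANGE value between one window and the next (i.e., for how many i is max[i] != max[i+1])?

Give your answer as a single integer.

step 1: append 33 -> window=[33] (not full yet)
step 2: append 35 -> window=[33, 35] (not full yet)
step 3: append 15 -> window=[33, 35, 15] (not full yet)
step 4: append 2 -> window=[33, 35, 15, 2] -> max=35
step 5: append 6 -> window=[35, 15, 2, 6] -> max=35
step 6: append 0 -> window=[15, 2, 6, 0] -> max=15
step 7: append 39 -> window=[2, 6, 0, 39] -> max=39
step 8: append 31 -> window=[6, 0, 39, 31] -> max=39
step 9: append 9 -> window=[0, 39, 31, 9] -> max=39
step 10: append 34 -> window=[39, 31, 9, 34] -> max=39
step 11: append 13 -> window=[31, 9, 34, 13] -> max=34
step 12: append 13 -> window=[9, 34, 13, 13] -> max=34
step 13: append 20 -> window=[34, 13, 13, 20] -> max=34
Recorded maximums: 35 35 15 39 39 39 39 34 34 34
Changes between consecutive maximums: 3

Answer: 3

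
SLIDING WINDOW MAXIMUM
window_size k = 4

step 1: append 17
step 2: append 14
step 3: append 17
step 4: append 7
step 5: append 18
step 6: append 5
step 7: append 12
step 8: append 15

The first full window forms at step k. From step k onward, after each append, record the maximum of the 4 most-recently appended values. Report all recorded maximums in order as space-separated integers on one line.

Answer: 17 18 18 18 18

Derivation:
step 1: append 17 -> window=[17] (not full yet)
step 2: append 14 -> window=[17, 14] (not full yet)
step 3: append 17 -> window=[17, 14, 17] (not full yet)
step 4: append 7 -> window=[17, 14, 17, 7] -> max=17
step 5: append 18 -> window=[14, 17, 7, 18] -> max=18
step 6: append 5 -> window=[17, 7, 18, 5] -> max=18
step 7: append 12 -> window=[7, 18, 5, 12] -> max=18
step 8: append 15 -> window=[18, 5, 12, 15] -> max=18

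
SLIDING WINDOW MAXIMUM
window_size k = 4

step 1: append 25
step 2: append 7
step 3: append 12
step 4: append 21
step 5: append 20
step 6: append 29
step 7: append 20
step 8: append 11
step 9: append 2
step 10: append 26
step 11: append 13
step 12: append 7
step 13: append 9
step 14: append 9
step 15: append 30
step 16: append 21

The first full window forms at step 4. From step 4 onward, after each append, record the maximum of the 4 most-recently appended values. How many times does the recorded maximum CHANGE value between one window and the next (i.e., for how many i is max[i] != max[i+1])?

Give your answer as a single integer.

step 1: append 25 -> window=[25] (not full yet)
step 2: append 7 -> window=[25, 7] (not full yet)
step 3: append 12 -> window=[25, 7, 12] (not full yet)
step 4: append 21 -> window=[25, 7, 12, 21] -> max=25
step 5: append 20 -> window=[7, 12, 21, 20] -> max=21
step 6: append 29 -> window=[12, 21, 20, 29] -> max=29
step 7: append 20 -> window=[21, 20, 29, 20] -> max=29
step 8: append 11 -> window=[20, 29, 20, 11] -> max=29
step 9: append 2 -> window=[29, 20, 11, 2] -> max=29
step 10: append 26 -> window=[20, 11, 2, 26] -> max=26
step 11: append 13 -> window=[11, 2, 26, 13] -> max=26
step 12: append 7 -> window=[2, 26, 13, 7] -> max=26
step 13: append 9 -> window=[26, 13, 7, 9] -> max=26
step 14: append 9 -> window=[13, 7, 9, 9] -> max=13
step 15: append 30 -> window=[7, 9, 9, 30] -> max=30
step 16: append 21 -> window=[9, 9, 30, 21] -> max=30
Recorded maximums: 25 21 29 29 29 29 26 26 26 26 13 30 30
Changes between consecutive maximums: 5

Answer: 5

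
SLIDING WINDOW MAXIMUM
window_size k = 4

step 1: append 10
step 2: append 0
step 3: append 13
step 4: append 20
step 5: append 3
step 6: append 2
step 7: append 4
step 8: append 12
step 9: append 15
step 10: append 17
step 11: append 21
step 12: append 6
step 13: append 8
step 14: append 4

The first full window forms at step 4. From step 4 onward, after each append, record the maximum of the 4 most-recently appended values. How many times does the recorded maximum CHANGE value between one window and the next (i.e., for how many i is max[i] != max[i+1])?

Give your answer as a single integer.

Answer: 4

Derivation:
step 1: append 10 -> window=[10] (not full yet)
step 2: append 0 -> window=[10, 0] (not full yet)
step 3: append 13 -> window=[10, 0, 13] (not full yet)
step 4: append 20 -> window=[10, 0, 13, 20] -> max=20
step 5: append 3 -> window=[0, 13, 20, 3] -> max=20
step 6: append 2 -> window=[13, 20, 3, 2] -> max=20
step 7: append 4 -> window=[20, 3, 2, 4] -> max=20
step 8: append 12 -> window=[3, 2, 4, 12] -> max=12
step 9: append 15 -> window=[2, 4, 12, 15] -> max=15
step 10: append 17 -> window=[4, 12, 15, 17] -> max=17
step 11: append 21 -> window=[12, 15, 17, 21] -> max=21
step 12: append 6 -> window=[15, 17, 21, 6] -> max=21
step 13: append 8 -> window=[17, 21, 6, 8] -> max=21
step 14: append 4 -> window=[21, 6, 8, 4] -> max=21
Recorded maximums: 20 20 20 20 12 15 17 21 21 21 21
Changes between consecutive maximums: 4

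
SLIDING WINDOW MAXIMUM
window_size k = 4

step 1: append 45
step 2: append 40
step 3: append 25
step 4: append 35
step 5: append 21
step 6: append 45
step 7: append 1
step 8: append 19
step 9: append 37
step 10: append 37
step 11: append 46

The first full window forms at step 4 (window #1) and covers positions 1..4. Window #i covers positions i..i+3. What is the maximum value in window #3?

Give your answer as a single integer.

step 1: append 45 -> window=[45] (not full yet)
step 2: append 40 -> window=[45, 40] (not full yet)
step 3: append 25 -> window=[45, 40, 25] (not full yet)
step 4: append 35 -> window=[45, 40, 25, 35] -> max=45
step 5: append 21 -> window=[40, 25, 35, 21] -> max=40
step 6: append 45 -> window=[25, 35, 21, 45] -> max=45
Window #3 max = 45

Answer: 45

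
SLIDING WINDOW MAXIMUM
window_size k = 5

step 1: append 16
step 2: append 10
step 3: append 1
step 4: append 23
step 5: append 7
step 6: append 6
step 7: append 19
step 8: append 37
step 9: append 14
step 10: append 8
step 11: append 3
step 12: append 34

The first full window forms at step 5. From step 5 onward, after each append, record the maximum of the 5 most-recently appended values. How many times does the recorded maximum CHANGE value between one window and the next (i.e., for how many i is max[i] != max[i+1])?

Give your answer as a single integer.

Answer: 1

Derivation:
step 1: append 16 -> window=[16] (not full yet)
step 2: append 10 -> window=[16, 10] (not full yet)
step 3: append 1 -> window=[16, 10, 1] (not full yet)
step 4: append 23 -> window=[16, 10, 1, 23] (not full yet)
step 5: append 7 -> window=[16, 10, 1, 23, 7] -> max=23
step 6: append 6 -> window=[10, 1, 23, 7, 6] -> max=23
step 7: append 19 -> window=[1, 23, 7, 6, 19] -> max=23
step 8: append 37 -> window=[23, 7, 6, 19, 37] -> max=37
step 9: append 14 -> window=[7, 6, 19, 37, 14] -> max=37
step 10: append 8 -> window=[6, 19, 37, 14, 8] -> max=37
step 11: append 3 -> window=[19, 37, 14, 8, 3] -> max=37
step 12: append 34 -> window=[37, 14, 8, 3, 34] -> max=37
Recorded maximums: 23 23 23 37 37 37 37 37
Changes between consecutive maximums: 1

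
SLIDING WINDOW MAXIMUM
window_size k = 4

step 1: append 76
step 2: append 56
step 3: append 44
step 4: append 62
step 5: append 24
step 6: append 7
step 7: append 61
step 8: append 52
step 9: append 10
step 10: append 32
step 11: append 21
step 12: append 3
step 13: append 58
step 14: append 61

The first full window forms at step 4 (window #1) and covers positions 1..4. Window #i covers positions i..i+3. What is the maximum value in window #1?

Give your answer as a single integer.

Answer: 76

Derivation:
step 1: append 76 -> window=[76] (not full yet)
step 2: append 56 -> window=[76, 56] (not full yet)
step 3: append 44 -> window=[76, 56, 44] (not full yet)
step 4: append 62 -> window=[76, 56, 44, 62] -> max=76
Window #1 max = 76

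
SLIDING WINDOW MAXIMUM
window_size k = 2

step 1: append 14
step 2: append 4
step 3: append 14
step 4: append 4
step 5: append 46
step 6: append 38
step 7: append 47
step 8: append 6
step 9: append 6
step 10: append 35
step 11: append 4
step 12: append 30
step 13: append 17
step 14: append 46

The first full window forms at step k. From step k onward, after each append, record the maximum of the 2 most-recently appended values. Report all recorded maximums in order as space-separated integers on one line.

step 1: append 14 -> window=[14] (not full yet)
step 2: append 4 -> window=[14, 4] -> max=14
step 3: append 14 -> window=[4, 14] -> max=14
step 4: append 4 -> window=[14, 4] -> max=14
step 5: append 46 -> window=[4, 46] -> max=46
step 6: append 38 -> window=[46, 38] -> max=46
step 7: append 47 -> window=[38, 47] -> max=47
step 8: append 6 -> window=[47, 6] -> max=47
step 9: append 6 -> window=[6, 6] -> max=6
step 10: append 35 -> window=[6, 35] -> max=35
step 11: append 4 -> window=[35, 4] -> max=35
step 12: append 30 -> window=[4, 30] -> max=30
step 13: append 17 -> window=[30, 17] -> max=30
step 14: append 46 -> window=[17, 46] -> max=46

Answer: 14 14 14 46 46 47 47 6 35 35 30 30 46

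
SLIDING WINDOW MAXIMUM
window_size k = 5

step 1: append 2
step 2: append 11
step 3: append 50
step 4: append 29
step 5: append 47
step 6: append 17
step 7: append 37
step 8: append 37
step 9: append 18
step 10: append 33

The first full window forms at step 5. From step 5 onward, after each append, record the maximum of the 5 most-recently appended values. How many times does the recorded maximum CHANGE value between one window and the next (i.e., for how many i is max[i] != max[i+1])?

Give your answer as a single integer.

step 1: append 2 -> window=[2] (not full yet)
step 2: append 11 -> window=[2, 11] (not full yet)
step 3: append 50 -> window=[2, 11, 50] (not full yet)
step 4: append 29 -> window=[2, 11, 50, 29] (not full yet)
step 5: append 47 -> window=[2, 11, 50, 29, 47] -> max=50
step 6: append 17 -> window=[11, 50, 29, 47, 17] -> max=50
step 7: append 37 -> window=[50, 29, 47, 17, 37] -> max=50
step 8: append 37 -> window=[29, 47, 17, 37, 37] -> max=47
step 9: append 18 -> window=[47, 17, 37, 37, 18] -> max=47
step 10: append 33 -> window=[17, 37, 37, 18, 33] -> max=37
Recorded maximums: 50 50 50 47 47 37
Changes between consecutive maximums: 2

Answer: 2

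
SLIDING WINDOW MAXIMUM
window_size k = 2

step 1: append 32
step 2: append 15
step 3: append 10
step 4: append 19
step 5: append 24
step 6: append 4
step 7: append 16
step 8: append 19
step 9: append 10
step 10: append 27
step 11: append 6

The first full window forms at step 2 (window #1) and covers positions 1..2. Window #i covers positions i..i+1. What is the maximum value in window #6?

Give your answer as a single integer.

step 1: append 32 -> window=[32] (not full yet)
step 2: append 15 -> window=[32, 15] -> max=32
step 3: append 10 -> window=[15, 10] -> max=15
step 4: append 19 -> window=[10, 19] -> max=19
step 5: append 24 -> window=[19, 24] -> max=24
step 6: append 4 -> window=[24, 4] -> max=24
step 7: append 16 -> window=[4, 16] -> max=16
Window #6 max = 16

Answer: 16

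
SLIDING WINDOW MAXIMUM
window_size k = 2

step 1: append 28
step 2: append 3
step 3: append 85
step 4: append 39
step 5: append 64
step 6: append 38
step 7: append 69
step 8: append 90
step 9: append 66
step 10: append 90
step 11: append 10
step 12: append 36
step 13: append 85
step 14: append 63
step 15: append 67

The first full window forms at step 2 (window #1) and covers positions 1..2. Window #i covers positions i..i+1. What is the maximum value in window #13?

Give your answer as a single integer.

step 1: append 28 -> window=[28] (not full yet)
step 2: append 3 -> window=[28, 3] -> max=28
step 3: append 85 -> window=[3, 85] -> max=85
step 4: append 39 -> window=[85, 39] -> max=85
step 5: append 64 -> window=[39, 64] -> max=64
step 6: append 38 -> window=[64, 38] -> max=64
step 7: append 69 -> window=[38, 69] -> max=69
step 8: append 90 -> window=[69, 90] -> max=90
step 9: append 66 -> window=[90, 66] -> max=90
step 10: append 90 -> window=[66, 90] -> max=90
step 11: append 10 -> window=[90, 10] -> max=90
step 12: append 36 -> window=[10, 36] -> max=36
step 13: append 85 -> window=[36, 85] -> max=85
step 14: append 63 -> window=[85, 63] -> max=85
Window #13 max = 85

Answer: 85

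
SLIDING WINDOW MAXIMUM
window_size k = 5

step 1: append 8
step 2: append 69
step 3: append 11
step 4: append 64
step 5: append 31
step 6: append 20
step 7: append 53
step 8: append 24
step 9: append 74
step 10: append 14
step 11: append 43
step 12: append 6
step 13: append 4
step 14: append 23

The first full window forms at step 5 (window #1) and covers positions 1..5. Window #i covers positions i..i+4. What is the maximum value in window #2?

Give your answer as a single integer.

Answer: 69

Derivation:
step 1: append 8 -> window=[8] (not full yet)
step 2: append 69 -> window=[8, 69] (not full yet)
step 3: append 11 -> window=[8, 69, 11] (not full yet)
step 4: append 64 -> window=[8, 69, 11, 64] (not full yet)
step 5: append 31 -> window=[8, 69, 11, 64, 31] -> max=69
step 6: append 20 -> window=[69, 11, 64, 31, 20] -> max=69
Window #2 max = 69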